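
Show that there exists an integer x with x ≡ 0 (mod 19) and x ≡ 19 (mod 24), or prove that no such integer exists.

gcd(19, 24) = 1, so the Chinese Remainder Theorem guarantees exactly one residue class mod 456 satisfying both.
Any solution of the first congruence is x = 0 + 19t; substituting into the second, 19t ≡ 19 − 0 ≡ 19 (mod 24).
To invert 19 modulo 24: 24 = 1·19 + 5, 19 = 3·5 + 4, 5 = 1·4 + 1, 4 = 4·1 + 0, and unwinding, 1 = 5 − 1·4 = 5 − (19 − 3·5) = −19 + 4·5 = −19 + 4·(24 − 1·19) = 4·24 − 5·19. Thus 19⁻¹ ≡ -5 ≡ 19 (mod 24).
Therefore t ≡ 19·19 = 361 ≡ 1 (mod 24).
Taking t = 1 gives x = 0 + 19·1 = 19.
Verify: 19 = 1·19 + 0 and 19 = 0·24 + 19. ✓

x = 19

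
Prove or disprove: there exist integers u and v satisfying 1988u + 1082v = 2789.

gcd(1988, 1082) = 2, so every integer of the form 1988u + 1082v is a multiple of 2.
But 2789 is not a multiple of 2 (it leaves remainder 1).
So the equation is unsolvable over ℤ.

There are no such integers.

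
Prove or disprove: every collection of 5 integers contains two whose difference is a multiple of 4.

True.

There are exactly 4 possible remainders on division by 4.
Placing 5 integers into 4 classes, some class receives at least two — say a and b.
Their difference a − b is then a multiple of 4.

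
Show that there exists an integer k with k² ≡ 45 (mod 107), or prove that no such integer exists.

Apply Euler's criterion with the prime 107: 45 is a quadratic residue iff 45^53 ≡ 1 (mod 107), and a non-residue iff it is ≡ −1.
Squaring successively (mod 107): 45^2 = 2025 ≡ 99; 45^4 ≡ 99² = 9801 ≡ 64; 45^8 ≡ 64² = 4096 ≡ 30; 45^16 ≡ 30² = 900 ≡ 44; 45^32 ≡ 44² = 1936 ≡ 10.
Since 53 = 32 + 16 + 4 + 1, 45^53 ≡ 10 · 44 · 64 · 45; multiplying out mod 107: 10·44 = 440 ≡ 12, then 12·64 = 768 ≡ 19, then 19·45 = 855 ≡ 106. Thus 45^53 ≡ 106 ≡ −1 (mod 107).
By Euler's criterion 45 is a quadratic non-residue mod 107: no k satisfies k² ≡ 45 (mod 107).

No, no such integer exists.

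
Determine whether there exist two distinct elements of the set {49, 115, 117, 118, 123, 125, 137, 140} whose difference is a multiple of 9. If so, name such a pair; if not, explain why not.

There is no such pair.

Two integers differ by a multiple of 9 exactly when they have the same residue mod 9. The residues are 49↦4, 115↦7, 117↦0, 118↦1, 123↦6, 125↦8, 137↦2, 140↦5.
These 8 residues are pairwise different, hence no difference of two elements is divisible by 9.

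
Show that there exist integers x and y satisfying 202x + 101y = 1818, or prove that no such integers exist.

gcd(202, 101) = 101, and 101 divides 1818, so integer solutions exist.
Dividing through by 101 reduces the equation to 2x + 1y = 18.
With a unit coefficient on y, (x, y) = (0, 18) is an immediate solution.
Check: 202·0 + 101·18 = 0 + 1818 = 1818. ✓

x = 0, y = 18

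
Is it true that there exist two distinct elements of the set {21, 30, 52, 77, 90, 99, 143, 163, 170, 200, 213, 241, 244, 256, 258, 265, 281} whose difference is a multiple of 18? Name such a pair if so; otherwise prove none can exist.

Reduce each element modulo 18: 21↦3, 30↦12, 52↦16, 77↦5, 90↦0, 99↦9, 143↦17, 163↦1, 170↦8, 200↦2, 213↦15, 241↦7, 244↦10, 256↦4, 258↦6, 265↦13, 281↦11.
No residue repeats among the 17 elements, so no pair has difference ≡ 0 (mod 18).

There is no such pair.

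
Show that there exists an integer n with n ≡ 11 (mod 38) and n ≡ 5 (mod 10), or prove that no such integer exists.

gcd(38, 10) = 2. A simultaneous solution exists iff 11 ≡ 5 (mod 2); here 11 mod 2 = 1 = 5 mod 2, so it does.
The integers ≡ 11 (mod 38) are 11, 49, 87, 125, …; their remainders mod 10 are 1, 9, 7, 5, so n = 125 is the first that is ≡ 5 (mod 10).
Indeed 125 ≡ 11 (mod 38) and 125 ≡ 5 (mod 10).

n = 125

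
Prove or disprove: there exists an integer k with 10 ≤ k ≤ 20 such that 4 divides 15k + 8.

k = 12

Try k = 12: 15·12 + 8 = 188 = 47·4, which is divisible by 4.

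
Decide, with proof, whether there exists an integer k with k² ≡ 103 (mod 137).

Take k = 68. Then 68² = 4624 = 33·137 + 103, so 68² ≡ 103 (mod 137).

k = 68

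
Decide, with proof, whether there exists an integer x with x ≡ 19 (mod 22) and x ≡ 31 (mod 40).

x = 151

Here gcd(22, 40) = 2, and both 19 and 31 leave remainder 1 mod 2, so the system is consistent.
The integers ≡ 19 (mod 22) are 19, 41, 63, 85, 107, 129, 151, …; their remainders mod 40 are 19, 1, 23, 5, 27, 9, 31, so x = 151 is the first that is ≡ 31 (mod 40).
Check: 151 mod 22 = 19, 151 mod 40 = 31. ✓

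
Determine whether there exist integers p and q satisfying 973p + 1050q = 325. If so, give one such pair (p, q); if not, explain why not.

No, no such integers exist.

gcd(973, 1050) = 7, so every integer of the form 973p + 1050q is a multiple of 7.
But 325 is not a multiple of 7 (it leaves remainder 3).
So the equation is unsolvable over ℤ.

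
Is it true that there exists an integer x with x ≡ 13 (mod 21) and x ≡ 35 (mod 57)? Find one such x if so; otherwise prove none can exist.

Reduce both congruences modulo 3, which divides 21 and 57: they say x ≡ 13 (mod 3) and x ≡ 35 (mod 3).
However 13 ≡ 1 and 35 ≡ 2 (mod 3), and 1 ≠ 2.
So no integer satisfies both congruences.

No, no such integer exists.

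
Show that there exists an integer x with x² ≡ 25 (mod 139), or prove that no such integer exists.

x = 5

Take x = 5. Then 5² = 25, and since 0 ≤ 25 < 139 this is already reduced: 5² ≡ 25 (mod 139).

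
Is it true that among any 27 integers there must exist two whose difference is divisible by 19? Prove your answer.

There are exactly 19 possible remainders on division by 19.
With 27 integers and only 19 classes, the pigeonhole principle forces two of them, say a and b, into the same class.
Their difference a − b is then a multiple of 19.

True.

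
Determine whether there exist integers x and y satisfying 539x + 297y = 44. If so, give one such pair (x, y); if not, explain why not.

x = 10, y = -18

Since gcd(539, 297) = 11 and 44 = 11·4, Bézout's identity guarantees a solution.
Dividing through by 11 reduces the equation to 49x + 27y = 4.
Run the Euclidean algorithm on 49 and 27: 49 = 1·27 + 22, 27 = 1·22 + 5, 22 = 4·5 + 2, 5 = 2·2 + 1, 2 = 2·1 + 0.
Working back up the chain: 1 = 5 − 2·2 = 5 − 2·(22 − 4·5) = −2·22 + 9·5 = −2·22 + 9·(27 − 1·22) = 9·27 − 11·22 = 9·27 − 11·(49 − 1·27) = −11·49 + 20·27. So 49·(-11) + 27·20 = 1.
Multiplying through by 4: x = (-11)·4 = -44, y = 20·4 = 80 is a solution.
Adding 2·27 to x and subtracting 2·49 from y gives the tidier solution (10, -18).
Check: 539·10 + 297·(-18) = 5390 − 5346 = 44. ✓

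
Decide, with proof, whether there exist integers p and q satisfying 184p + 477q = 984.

p = 192, q = -72

184 and 477 are coprime, so 184p + 477q ranges over all of ℤ.
Dividing repeatedly: 477 = 2·184 + 109, 184 = 1·109 + 75, 109 = 1·75 + 34, 75 = 2·34 + 7, 34 = 4·7 + 6, 7 = 1·6 + 1, 6 = 6·1 + 0.
Working back up the chain: 1 = 7 − 1·6 = 7 − (34 − 4·7) = −34 + 5·7 = −34 + 5·(75 − 2·34) = 5·75 − 11·34 = 5·75 − 11·(109 − 1·75) = −11·109 + 16·75 = −11·109 + 16·(184 − 1·109) = 16·184 − 27·109 = 16·184 − 27·(477 − 2·184) = −27·477 + 70·184. So 184·70 + 477·(-27) = 1.
Multiplying through by 984: p = 70·984 = 68880, q = (-27)·984 = -26568 is a solution.
Subtracting 144·477 from p and adding 144·184 to q gives the tidier solution (192, -72).
Check: 184·192 + 477·(-72) = 35328 − 34344 = 984. ✓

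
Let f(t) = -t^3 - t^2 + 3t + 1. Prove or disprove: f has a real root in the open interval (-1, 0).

f(-1) = -2 and f(0) = 1, which have opposite signs.
As a polynomial, f is continuous on every closed interval.
By the Intermediate Value Theorem, f takes the value 0 somewhere in the open interval.

Yes, f has a root in the interval.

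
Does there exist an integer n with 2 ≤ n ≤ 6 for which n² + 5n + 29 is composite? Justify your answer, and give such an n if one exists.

At n = 6: 6² + 5·6 + 29 = 95 = 5·19, which is composite.

n = 6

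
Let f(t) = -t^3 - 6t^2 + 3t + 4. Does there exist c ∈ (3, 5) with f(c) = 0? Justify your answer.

The endpoint values f(3) = -68 and f(5) = -256 are both negative. Claim: f(t) < 0 for every t in (3, 5).
Substitute t = 3 + u, where 0 < u < 2 on the interval. Expanding, f(3 + u) = -u^3 - 15u^2 - 60u - 68.
The nonzero coefficients here are all negative, so for u > 0 every term is negative (or zero), and the constant term -68 is strictly negative.
Therefore f(t) < 0 throughout (3, 5), and f has no zero there.

f has no root in that interval.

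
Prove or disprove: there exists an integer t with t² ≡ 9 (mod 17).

t = 3

Take t = 3. Then 3² = 9, and since 0 ≤ 9 < 17 this is already reduced: 3² ≡ 9 (mod 17).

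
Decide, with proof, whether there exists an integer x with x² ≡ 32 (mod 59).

No such integer exists.

Apply Euler's criterion with the prime 59: 32 is a quadratic residue iff 32^29 ≡ 1 (mod 59), and a non-residue iff it is ≡ −1.
Repeated squaring mod 59: 32^2 = 1024 ≡ 21; 32^4 ≡ 21² = 441 ≡ 28; 32^8 ≡ 28² = 784 ≡ 17; 32^16 ≡ 17² = 289 ≡ 53.
Since 29 = 16 + 8 + 4 + 1, 32^29 ≡ 53 · 17 · 28 · 32; multiplying out mod 59: 53·17 = 901 ≡ 16, then 16·28 = 448 ≡ 35, then 35·32 = 1120 ≡ 58. Thus 32^29 ≡ 58 ≡ −1 (mod 59).
By Euler's criterion 32 is a quadratic non-residue mod 59: no x satisfies x² ≡ 32 (mod 59).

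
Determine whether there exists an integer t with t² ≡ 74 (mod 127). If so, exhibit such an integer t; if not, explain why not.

t = 57 works: 57² = 3249, and 3249 − 74 = 3175 = 25·127.

t = 57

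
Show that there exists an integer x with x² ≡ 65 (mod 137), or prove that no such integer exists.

x = 32

x = 32 works: 32² = 1024, and 1024 − 65 = 959 = 7·137.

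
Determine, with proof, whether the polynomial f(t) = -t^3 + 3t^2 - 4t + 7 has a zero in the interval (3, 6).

Evaluate at the endpoints: f(3) = -5, f(6) = -125 — same sign (negative).
The derivative f'(t) = -3t^2 + 6t - 4 is a quadratic with discriminant 6² − 4·(-3)·(-4) = -12 < 0; it never vanishes, so it is always negative (sign of the leading coefficient).
So f is strictly decreasing; between 3 and 6 its values lie between f(3) = -5 and f(6) = -125, all negative. Therefore f has no root in (3, 6).

f has no root in that interval.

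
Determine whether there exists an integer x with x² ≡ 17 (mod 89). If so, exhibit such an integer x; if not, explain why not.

x = 62

x = 62 works: 62² = 3844, and 3844 − 17 = 3827 = 43·89.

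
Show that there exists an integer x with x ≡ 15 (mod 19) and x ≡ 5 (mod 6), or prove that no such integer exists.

x = 53

gcd(19, 6) = 1, so the Chinese Remainder Theorem guarantees exactly one residue class mod 114 satisfying both.
Write x = 15 + 19t and require 15 + 19t ≡ 5 (mod 6), i.e. 19t ≡ 2 (mod 6).
19 ≡ 1 (mod 6), so this reads 1t ≡ 2 (mod 6). So t ≡ 2 (mod 6).
Taking t = 2 gives x = 15 + 19·2 = 53.
Check: 53 mod 19 = 15, 53 mod 6 = 5. ✓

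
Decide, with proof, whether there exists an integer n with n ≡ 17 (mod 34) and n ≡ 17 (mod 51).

n = 17

Here gcd(34, 51) = 17, and both 17 and 17 leave remainder 0 mod 17, so the system is consistent.
The smallest candidate n = 17 works directly: 17 ≡ 17 (mod 51).
Verify: 17 = 0·34 + 17 and 17 = 0·51 + 17. ✓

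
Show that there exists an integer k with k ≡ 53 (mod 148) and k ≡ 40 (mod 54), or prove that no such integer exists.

There is no such integer.

Both moduli are multiples of 2 = gcd(148, 54), so any solution would satisfy k ≡ 53 and k ≡ 40 modulo 2 simultaneously.
But 53 mod 2 = 1 while 40 mod 2 = 0, a contradiction.
Therefore no such k exists.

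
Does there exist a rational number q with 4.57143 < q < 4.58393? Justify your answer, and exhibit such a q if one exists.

Look for a denominator N such that an integer falls strictly between N·4.57143 and N·4.58393. N = 12 works: 12·4.57143 = 54.85716 < 55 < 55.00716 = 12·4.58393.
Dividing back, 4.57143 < 55/12 < 4.58393, and 55/12 is rational.

q = 55/12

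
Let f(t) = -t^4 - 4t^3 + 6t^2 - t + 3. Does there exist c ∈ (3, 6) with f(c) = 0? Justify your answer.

The endpoint values f(3) = -135 and f(6) = -1947 are both negative. Claim: f(t) < 0 for every t in (3, 6).
Substitute t = 3 + u, where 0 < u < 3 on the interval. Expanding, f(3 + u) = -u^4 - 16u^3 - 84u^2 - 181u - 135.
The nonzero coefficients here are all negative, so for u > 0 every term is negative (or zero), and the constant term -135 is strictly negative.
Therefore f(t) < 0 throughout (3, 6), and f has no zero there.

No such root exists.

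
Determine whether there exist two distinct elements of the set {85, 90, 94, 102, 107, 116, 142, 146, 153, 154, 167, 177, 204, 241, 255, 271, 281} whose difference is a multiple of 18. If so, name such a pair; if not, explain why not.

No, no such pair exists.

Two integers differ by a multiple of 18 exactly when they have the same residue mod 18. The residues are 85↦13, 90↦0, 94↦4, 102↦12, 107↦17, 116↦8, 142↦16, 146↦2, 153↦9, 154↦10, 167↦5, 177↦15, 204↦6, 241↦7, 255↦3, 271↦1, 281↦11.
No residue repeats among the 17 elements, so no pair has difference ≡ 0 (mod 18).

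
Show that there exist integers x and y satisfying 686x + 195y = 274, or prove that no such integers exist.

Since gcd(686, 195) = 1, every integer is an integer combination of 686 and 195.
Dividing repeatedly: 686 = 3·195 + 101, 195 = 1·101 + 94, 101 = 1·94 + 7, 94 = 13·7 + 3, 7 = 2·3 + 1, 3 = 3·1 + 0.
Unwinding: 1 = 7 − 2·3 = 7 − 2·(94 − 13·7) = −2·94 + 27·7 = −2·94 + 27·(101 − 1·94) = 27·101 − 29·94 = 27·101 − 29·(195 − 1·101) = −29·195 + 56·101 = −29·195 + 56·(686 − 3·195) = 56·686 − 197·195, i.e. 686·56 + 195·(-197) = 1.
Times 274: 686·15344 + 195·(-53978) = 274, so (15344, -53978) solves it.
Subtracting 78·195 from x and adding 78·686 to y gives the tidier solution (134, -470).
Check: 686·134 + 195·(-470) = 91924 − 91650 = 274. ✓

x = 134, y = -470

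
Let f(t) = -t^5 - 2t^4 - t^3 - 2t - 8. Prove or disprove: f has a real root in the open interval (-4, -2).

f has no root in that interval.

f(-4) = 576 and f(-2) = 4, both positive, so a sign-change argument is unavailable; we show f keeps this sign on the whole interval.
Shift to the endpoint -2: with t = -2 − u (0 < u < 2), one computes f(-2 − u) = u^5 + 8u^4 + 25u^3 + 38u^2 + 30u + 4.
The nonzero coefficients here are all positive, so for u > 0 every term is positive (or zero), and the constant term 4 is strictly positive.
Therefore f(t) > 0 throughout (-4, -2), and f has no zero there.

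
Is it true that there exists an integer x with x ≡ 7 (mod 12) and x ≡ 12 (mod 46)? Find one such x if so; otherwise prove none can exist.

Reduce both congruences modulo 2, which divides 12 and 46: they say x ≡ 7 (mod 2) and x ≡ 12 (mod 2).
But 7 mod 2 = 1 while 12 mod 2 = 0, a contradiction.
Therefore no such x exists.

No such integer exists.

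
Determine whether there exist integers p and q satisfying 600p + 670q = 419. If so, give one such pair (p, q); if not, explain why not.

Both 600 and 670 are divisible by gcd(600, 670) = 10, hence so is any combination 600p + 670q.
But 419 is not a multiple of 10 (it leaves remainder 9).
So the equation is unsolvable over ℤ.

There are no such integers.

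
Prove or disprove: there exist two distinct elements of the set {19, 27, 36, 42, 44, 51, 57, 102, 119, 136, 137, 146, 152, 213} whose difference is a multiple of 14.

Two integers differ by a multiple of 14 exactly when they have the same residue mod 14. The residues are 19↦5, 27↦13, 36↦8, 42↦0, 44↦2, 51↦9, 57↦1, 102↦4, 119↦7, 136↦10, 137↦11, 146↦6, 152↦12, 213↦3.
No residue repeats among the 14 elements, so no pair has difference ≡ 0 (mod 14).

No such pair exists.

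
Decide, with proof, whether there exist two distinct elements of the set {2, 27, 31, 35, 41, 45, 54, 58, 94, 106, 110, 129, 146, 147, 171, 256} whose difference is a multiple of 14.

The pair (2, 58) works.

Reduce each element mod 14: 2↦2, 27↦13, 31↦3, 35↦7, 41↦13, 45↦3, 54↦12, 58↦2, 94↦10, 106↦8, 110↦12, 129↦3, 146↦6, 147↦7, 171↦3, 256↦4. The residue 2 repeats (at 2 and 58), and 58 − 2 = 56 = 4·14.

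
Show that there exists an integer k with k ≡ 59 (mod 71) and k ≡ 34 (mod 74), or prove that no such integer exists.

gcd(71, 74) = 1, so the Chinese Remainder Theorem guarantees exactly one residue class mod 5254 satisfying both.
Any solution of the first congruence is k = 59 + 71t; substituting into the second, 71t ≡ 34 − 59 ≡ 49 (mod 74).
Since 71·49 = 3479 = 47·74 + 1, the inverse of 71 mod 74 is 49.
Therefore t ≡ 49·49 = 2401 ≡ 33 (mod 74).
Taking t = 33 gives k = 59 + 71·33 = 2402.
Check: 2402 mod 71 = 59, 2402 mod 74 = 34. ✓

k = 2402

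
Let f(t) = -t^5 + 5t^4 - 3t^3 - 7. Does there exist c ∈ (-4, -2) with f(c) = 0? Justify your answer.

The endpoint values f(-4) = 2489 and f(-2) = 129 are both positive. Claim: f(t) > 0 for every t in (-4, -2).
Substitute t = -2 − u, where 0 < u < 2 on the interval. Expanding, f(-2 − u) = u^5 + 15u^4 + 83u^3 + 218u^2 + 276u + 129.
The nonzero coefficients here are all positive, so for u > 0 every term is positive (or zero), and the constant term 129 is strictly positive.
Therefore f(t) > 0 throughout (-4, -2), and f has no zero there.

No.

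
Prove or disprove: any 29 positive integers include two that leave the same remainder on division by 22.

Yes.

There are exactly 22 possible remainders on division by 22.
With 29 integers and only 22 classes, the pigeonhole principle forces two of them, say a and b, into the same class.
That is, a and b leave the same remainder on division by 22, as claimed.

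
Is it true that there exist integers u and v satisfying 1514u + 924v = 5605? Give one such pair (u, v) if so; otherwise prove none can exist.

gcd(1514, 924) = 2, so every integer of the form 1514u + 924v is a multiple of 2.
But 5605 is not a multiple of 2 (it leaves remainder 1).
Hence no integers u, v satisfy the equation.

There are no such integers.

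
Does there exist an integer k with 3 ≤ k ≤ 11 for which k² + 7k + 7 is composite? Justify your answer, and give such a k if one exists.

At k = 7: 7² + 7·7 + 7 = 105 = 3·35, which is composite.

k = 7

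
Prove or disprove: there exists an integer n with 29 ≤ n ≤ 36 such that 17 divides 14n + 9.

No such integer n in that range exists.

At n = 29, 14·29 + 9 = 415 ≡ 7 (mod 17), and each step in n adds 14, giving residues 7, 4, 1, 15, 12, 9, 6, 3 for n = 29, 30, …, 36.
None is 0, so 17 never divides 14n + 9 on this range.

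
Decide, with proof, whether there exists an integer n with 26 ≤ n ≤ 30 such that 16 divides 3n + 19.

At n = 26, 3·26 + 19 = 97 ≡ 1 (mod 16), and each step in n adds 3, giving residues 1, 4, 7, 10, 13 for n = 26, 27, …, 30.
None is 0, so 16 never divides 3n + 19 on this range.

No such integer n in that range exists.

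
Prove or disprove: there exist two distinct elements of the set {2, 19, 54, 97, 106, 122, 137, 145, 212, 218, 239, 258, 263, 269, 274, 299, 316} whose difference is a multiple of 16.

2 and 258 are such a pair.

Reduce each element mod 16: 2↦2, 19↦3, 54↦6, 97↦1, 106↦10, 122↦10, 137↦9, 145↦1, 212↦4, 218↦10, 239↦15, 258↦2, 263↦7, 269↦13, 274↦2, 299↦11, 316↦12. The residue 2 repeats (at 2 and 258), and 258 − 2 = 256 = 16·16.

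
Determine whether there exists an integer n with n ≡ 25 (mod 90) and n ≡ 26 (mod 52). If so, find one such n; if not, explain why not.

There is no such integer.

Reduce both congruences modulo 2, which divides 90 and 52: they say n ≡ 25 (mod 2) and n ≡ 26 (mod 2).
However 25 ≡ 1 and 26 ≡ 0 (mod 2), and 1 ≠ 0.
Therefore no such n exists.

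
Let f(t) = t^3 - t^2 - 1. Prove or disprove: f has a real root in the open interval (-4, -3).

f has no root in that interval.

The endpoint values f(-4) = -81 and f(-3) = -37 are both negative. Claim: f(t) < 0 for every t in (-4, -3).
Shift to the endpoint -3: with t = -3 − u (0 < u < 1), one computes f(-3 − u) = -u^3 - 10u^2 - 33u - 37.
The nonzero coefficients here are all negative, so for u > 0 every term is negative (or zero), and the constant term -37 is strictly negative.
So f is strictly negative on (-4, -3); no root exists in the interval.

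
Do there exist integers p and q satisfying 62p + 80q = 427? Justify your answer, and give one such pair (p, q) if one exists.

No such integers exist.

Both 62 and 80 are divisible by gcd(62, 80) = 2, hence so is any combination 62p + 80q.
But 427 is not a multiple of 2 (it leaves remainder 1).
Therefore 62p + 80q = 427 has no solution in integers.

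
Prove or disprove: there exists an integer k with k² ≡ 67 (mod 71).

No such integer exists.

71 is prime, so by Euler's criterion 67 is a square mod 71 iff 67^((71−1)/2) = 67^35 ≡ 1 (mod 71).
Repeated squaring mod 71: 67^2 = 4489 ≡ 16; 67^4 ≡ 16² = 256 ≡ 43; 67^8 ≡ 43² = 1849 ≡ 3; 67^16 ≡ 3² = 9 ≡ 9; 67^32 ≡ 9² = 81 ≡ 10.
Since 35 = 32 + 2 + 1, 67^35 ≡ 10 · 16 · 67; multiplying out mod 71: 10·16 = 160 ≡ 18, then 18·67 = 1206 ≡ 70. Thus 67^35 ≡ 70 ≡ −1 (mod 71).
The value −1 means 67 is a non-residue modulo 71, so k² ≡ 67 (mod 71) is impossible.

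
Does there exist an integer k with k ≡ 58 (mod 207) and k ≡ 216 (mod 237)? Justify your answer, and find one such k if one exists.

No, no such integer exists.

Both moduli are multiples of 3 = gcd(207, 237), so any solution would satisfy k ≡ 58 and k ≡ 216 modulo 3 simultaneously.
However 58 ≡ 1 and 216 ≡ 0 (mod 3), and 1 ≠ 0.
Hence the system has no solution.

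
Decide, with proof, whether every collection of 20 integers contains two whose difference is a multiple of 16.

Yes.

There are exactly 16 possible remainders on division by 16.
With 20 integers and only 16 classes, the pigeonhole principle forces two of them, say a and b, into the same class.
Equal remainders mean a − b ≡ 0 (mod 16), so 16 divides their difference.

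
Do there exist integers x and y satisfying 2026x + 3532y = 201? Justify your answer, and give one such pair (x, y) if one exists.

Both 2026 and 3532 are divisible by gcd(2026, 3532) = 2, hence so is any combination 2026x + 3532y.
But 201 = 2·100 + 1, so 2 ∤ 201.
Therefore 2026x + 3532y = 201 has no solution in integers.

No, no such integers exist.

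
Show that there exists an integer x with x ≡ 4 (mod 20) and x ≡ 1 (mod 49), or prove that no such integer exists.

gcd(20, 49) = 1, so the Chinese Remainder Theorem guarantees exactly one residue class mod 980 satisfying both.
Any solution of the first congruence is x = 4 + 20t; substituting into the second, 20t ≡ 1 − 4 ≡ 46 (mod 49).
Since 20·27 = 540 = 11·49 + 1, the inverse of 20 mod 49 is 27.
Therefore t ≡ 27·46 = 1242 ≡ 17 (mod 49).
With t = 17: x = 4 + 20·17 = 344.
Check: 344 mod 20 = 4, 344 mod 49 = 1. ✓

x = 344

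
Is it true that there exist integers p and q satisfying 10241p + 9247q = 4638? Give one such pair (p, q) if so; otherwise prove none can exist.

gcd(10241, 9247) = 7, so every integer of the form 10241p + 9247q is a multiple of 7.
But 4638 is not a multiple of 7 (it leaves remainder 4).
Therefore 10241p + 9247q = 4638 has no solution in integers.

No, no such integers exist.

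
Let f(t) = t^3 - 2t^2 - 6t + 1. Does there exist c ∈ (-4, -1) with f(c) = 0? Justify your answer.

f(-4) = -71 and f(-1) = 4, which have opposite signs.
As a polynomial, f is continuous on every closed interval.
The Intermediate Value Theorem then guarantees some c ∈ (-4, -1) with f(c) = 0.

Yes, f has a root in the interval.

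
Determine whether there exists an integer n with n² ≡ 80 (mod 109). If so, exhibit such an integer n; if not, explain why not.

Take n = 25. Then 25² = 625 = 5·109 + 80, so 25² ≡ 80 (mod 109).

n = 25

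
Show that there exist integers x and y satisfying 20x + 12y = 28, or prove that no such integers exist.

x = 2, y = -1

gcd(20, 12) = 4, and 4 divides 28, so integer solutions exist.
Dividing through by 4 reduces the equation to 5x + 3y = 7.
Dividing repeatedly: 5 = 1·3 + 2, 3 = 1·2 + 1, 2 = 2·1 + 0.
Back-substituting, 1 = 3 − 1·2 = 3 − (5 − 1·3) = −5 + 2·3; that is, 5·(-1) + 3·2 = 1.
Times 7: 5·(-7) + 3·14 = 7, so (-7, 14) solves it.
Shifting by a multiple of (3, −5) keeps it a solution: x = -7 + 3·3 = 2, y = 14 − 3·5 = -1.
Indeed 20·2 + 12·(-1) = 40 − 12 = 28.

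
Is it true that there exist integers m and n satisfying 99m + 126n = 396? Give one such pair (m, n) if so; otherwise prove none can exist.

gcd(99, 126) = 9, and 9 divides 396, so integer solutions exist.
Dividing through by 9 reduces the equation to 11m + 14n = 44.
Dividing repeatedly: 14 = 1·11 + 3, 11 = 3·3 + 2, 3 = 1·2 + 1, 2 = 2·1 + 0.
Unwinding: 1 = 3 − 1·2 = 3 − (11 − 3·3) = −11 + 4·3 = −11 + 4·(14 − 1·11) = 4·14 − 5·11, i.e. 11·(-5) + 14·4 = 1.
Times 44: 11·(-220) + 14·176 = 44, so (-220, 176) solves it.
The general solution is m = -220 + 14k, n = 176 − 11k; taking k = 16 gives the smaller pair m = 4, n = 0.
Indeed 99·4 + 126·0 = 396 + 0 = 396.

m = 4, n = 0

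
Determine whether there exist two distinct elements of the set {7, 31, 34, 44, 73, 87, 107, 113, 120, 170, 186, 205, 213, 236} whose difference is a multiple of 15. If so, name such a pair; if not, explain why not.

No, no such pair exists.

Residues mod 15: 7↦7, 31↦1, 34↦4, 44↦14, 73↦13, 87↦12, 107↦2, 113↦8, 120↦0, 170↦5, 186↦6, 205↦10, 213↦3, 236↦11.
All 14 residues are distinct, so no two elements differ by a multiple of 15.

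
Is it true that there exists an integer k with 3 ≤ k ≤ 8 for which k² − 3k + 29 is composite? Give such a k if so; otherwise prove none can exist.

At k = 4: 4² − 3·4 + 29 = 33 = 3·11, which is composite.

k = 4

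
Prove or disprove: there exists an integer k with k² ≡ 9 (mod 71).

Take k = 3. Then 3² = 9, and since 0 ≤ 9 < 71 this is already reduced: 3² ≡ 9 (mod 71).

k = 3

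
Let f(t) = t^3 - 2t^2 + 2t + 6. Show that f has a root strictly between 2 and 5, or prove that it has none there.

No.

f(2) = 10 and f(5) = 91, both positive.
f'(t) = 3t^2 - 4t + 2 has discriminant (-4)² − 4·3·2 = -8 < 0, so f' has no real roots and is positive for every real t.
Hence f is strictly increasing on ℝ, and in particular on [2, 5]. A strictly monotone function with same-sign endpoint values stays positive on the whole interval, so f has no zero in (2, 5).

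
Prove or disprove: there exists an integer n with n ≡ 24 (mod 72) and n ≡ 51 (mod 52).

There is no such integer.

Reduce both congruences modulo 4, which divides 72 and 52: they say n ≡ 24 (mod 4) and n ≡ 51 (mod 4).
However 24 ≡ 0 and 51 ≡ 3 (mod 4), and 0 ≠ 3.
Therefore no such n exists.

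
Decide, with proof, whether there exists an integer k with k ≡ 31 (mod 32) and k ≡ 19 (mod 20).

gcd(32, 20) = 4. A simultaneous solution exists iff 31 ≡ 19 (mod 4); here 31 mod 4 = 3 = 19 mod 4, so it does.
Step through k = 31, 31 + 32, 31 + 2·32, …: the values 31, 63, 95, 127, 159 reduce mod 20 to 11, 3, 15, 7, 19. The value 159 hits 19.
Check: 159 mod 32 = 31, 159 mod 20 = 19. ✓

k = 159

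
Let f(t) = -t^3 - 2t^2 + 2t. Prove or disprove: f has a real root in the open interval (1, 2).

f(1) = -1 and f(2) = -12, both negative, so a sign-change argument is unavailable; we show f keeps this sign on the whole interval.
Substitute t = 1 + u, where 0 < u < 1 on the interval. Expanding, f(1 + u) = -u^3 - 5u^2 - 5u - 1.
All 4 nonzero coefficients of this polynomial in u are negative; hence for u > 0 the value is a sum of negative terms (the constant -1 among them).
So f is strictly negative on (1, 2); no root exists in the interval.

No.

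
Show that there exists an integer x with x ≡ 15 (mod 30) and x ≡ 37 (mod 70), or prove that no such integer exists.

There is no such integer.

Reduce both congruences modulo 10, which divides 30 and 70: they say x ≡ 15 (mod 10) and x ≡ 37 (mod 10).
However 15 ≡ 5 and 37 ≡ 7 (mod 10), and 5 ≠ 7.
Therefore no such x exists.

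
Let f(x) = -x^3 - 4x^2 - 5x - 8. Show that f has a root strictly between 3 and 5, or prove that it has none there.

f(3) = -86 and f(5) = -258, both negative, so a sign-change argument is unavailable; we show f keeps this sign on the whole interval.
Shift to the endpoint 3: with x = 3 + u (0 < u < 2), one computes f(3 + u) = -u^3 - 13u^2 - 56u - 86.
All 4 nonzero coefficients of this polynomial in u are negative; hence for u > 0 the value is a sum of negative terms (the constant -86 among them).
Therefore f(x) < 0 throughout (3, 5), and f has no zero there.

No.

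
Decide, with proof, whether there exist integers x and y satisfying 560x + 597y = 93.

560 and 597 are coprime, so 560x + 597y ranges over all of ℤ.
Euclidean algorithm: 597 = 1·560 + 37, 560 = 15·37 + 5, 37 = 7·5 + 2, 5 = 2·2 + 1, 2 = 2·1 + 0.
Unwinding: 1 = 5 − 2·2 = 5 − 2·(37 − 7·5) = −2·37 + 15·5 = −2·37 + 15·(560 − 15·37) = 15·560 − 227·37 = 15·560 − 227·(597 − 1·560) = −227·597 + 242·560, i.e. 560·242 + 597·(-227) = 1.
Multiplying through by 93: x = 242·93 = 22506, y = (-227)·93 = -21111 is a solution.
The general solution is x = 22506 + 597k, y = -21111 − 560k; taking k = -37 gives the smaller pair x = 417, y = -391.
Indeed 560·417 + 597·(-391) = 233520 − 233427 = 93.

x = 417, y = -391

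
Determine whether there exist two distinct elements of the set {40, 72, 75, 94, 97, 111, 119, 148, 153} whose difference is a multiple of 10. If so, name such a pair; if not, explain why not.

Residues mod 10: 40↦0, 72↦2, 75↦5, 94↦4, 97↦7, 111↦1, 119↦9, 148↦8, 153↦3.
All 9 residues are distinct, so no two elements differ by a multiple of 10.

No, no such pair exists.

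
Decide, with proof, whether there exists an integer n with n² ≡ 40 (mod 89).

n = 60 works: 60² = 3600, and 3600 − 40 = 3560 = 40·89.

n = 60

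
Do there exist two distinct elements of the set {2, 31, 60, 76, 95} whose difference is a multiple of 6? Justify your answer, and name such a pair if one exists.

No, no such pair exists.

Two integers differ by a multiple of 6 exactly when they have the same residue mod 6. The residues are 2↦2, 31↦1, 60↦0, 76↦4, 95↦5.
These 5 residues are pairwise different, hence no difference of two elements is divisible by 6.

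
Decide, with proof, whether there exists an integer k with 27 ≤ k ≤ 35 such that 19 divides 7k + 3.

The values of 7k + 3 for k = 27, 28, …, 35 are 192, 199, 206, 213, 220, 227, 234, 241, 248; reduced mod 19 these are 2, 9, 16, 4, 11, 18, 6, 13, 1.
None is 0, so 19 never divides 7k + 3 on this range.

There is no such integer k in that range.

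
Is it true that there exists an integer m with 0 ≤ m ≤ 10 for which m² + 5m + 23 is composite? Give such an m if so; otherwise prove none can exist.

No such integer m in that range exists.

The values for m = 0, 1, …, 10 are 23, 29, 37, 47, 59, 73, 89, 107, 127, 149, 173, and each of these is prime.
So no value in the range makes the expression composite.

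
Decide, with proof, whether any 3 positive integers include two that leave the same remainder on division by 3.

No; for instance {8, 9, 10} is a counterexample.

Take the 3 consecutive integers 8, 9, 10: their residues mod 3 are all distinct because 3 ≤ 3.
Hence this collection has no pair with equal remainders mod 3, disproving the claim.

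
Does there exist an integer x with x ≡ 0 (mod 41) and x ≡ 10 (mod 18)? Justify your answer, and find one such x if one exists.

x = 82

gcd(41, 18) = 1, so the Chinese Remainder Theorem guarantees exactly one residue class mod 738 satisfying both.
Write x = 0 + 41t and require 0 + 41t ≡ 10 (mod 18), i.e. 41t ≡ 10 (mod 18).
41 ≡ 5 (mod 18), so this reads 5t ≡ 10 (mod 18). Since 5·11 = 55 = 3·18 + 1, the inverse of 5 mod 18 is 11.
Therefore t ≡ 11·10 = 110 ≡ 2 (mod 18).
Taking t = 2 gives x = 0 + 41·2 = 82.
Verify: 82 = 2·41 + 0 and 82 = 4·18 + 10. ✓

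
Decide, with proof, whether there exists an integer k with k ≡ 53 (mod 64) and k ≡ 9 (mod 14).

k = 373

Here gcd(64, 14) = 2, and both 53 and 9 leave remainder 1 mod 2, so the system is consistent.
Step through k = 53, 53 + 64, 53 + 2·64, …: the values 53, 117, 181, 245, 309, 373 reduce mod 14 to 11, 5, 13, 7, 1, 9. The value 373 hits 9.
Check: 373 mod 64 = 53, 373 mod 14 = 9. ✓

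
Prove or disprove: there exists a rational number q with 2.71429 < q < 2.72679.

q = 49/18

Look for a denominator N such that an integer falls strictly between N·2.71429 and N·2.72679. N = 18 works: 18·2.71429 = 48.85722 < 49 < 49.08222 = 18·2.72679.
Dividing back, 2.71429 < 49/18 < 2.72679, and 49/18 is rational.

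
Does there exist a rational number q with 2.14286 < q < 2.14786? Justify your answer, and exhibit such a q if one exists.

Scale by 34: the interval becomes (72.85724, 73.02724), which contains the integer 73.
Dividing back, 2.14286 < 73/34 < 2.14786, and 73/34 is rational.

q = 73/34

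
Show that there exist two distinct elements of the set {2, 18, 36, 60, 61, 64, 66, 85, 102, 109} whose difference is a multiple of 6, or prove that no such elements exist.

Yes: 18 and 36.

18 mod 6 = 0 and 36 mod 6 = 0, so 36 − 18 = 18 = 3·6.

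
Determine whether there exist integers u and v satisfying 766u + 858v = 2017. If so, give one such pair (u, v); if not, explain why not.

There are no such integers.

Both 766 and 858 are divisible by gcd(766, 858) = 2, hence so is any combination 766u + 858v.
But 2017 is not a multiple of 2 (it leaves remainder 1).
Therefore 766u + 858v = 2017 has no solution in integers.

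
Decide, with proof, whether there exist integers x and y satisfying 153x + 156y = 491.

No such integers exist.

gcd(153, 156) = 3, so every integer of the form 153x + 156y is a multiple of 3.
However 491 leaves remainder 2 on division by 3.
Hence no integers x, y satisfy the equation.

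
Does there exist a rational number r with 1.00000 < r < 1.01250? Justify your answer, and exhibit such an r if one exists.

r = 82/81

Scale by 81: the interval becomes (81.00000, 82.01250), which contains the integer 82.
Dividing back, 1.00000 < 82/81 < 1.01250, and 82/81 is rational.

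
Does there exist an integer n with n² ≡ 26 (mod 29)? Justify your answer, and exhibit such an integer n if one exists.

Apply Euler's criterion with the prime 29: 26 is a quadratic residue iff 26^14 ≡ 1 (mod 29), and a non-residue iff it is ≡ −1.
Squaring successively (mod 29): 26^2 = 676 ≡ 9; 26^4 ≡ 9² = 81 ≡ 23; 26^8 ≡ 23² = 529 ≡ 7.
Since 14 = 8 + 4 + 2, 26^14 ≡ 7 · 23 · 9; multiplying out mod 29: 7·23 = 161 ≡ 16, then 16·9 = 144 ≡ 28. Thus 26^14 ≡ 28 ≡ −1 (mod 29).
The value −1 means 26 is a non-residue modulo 29, so n² ≡ 26 (mod 29) is impossible.

There is no such integer.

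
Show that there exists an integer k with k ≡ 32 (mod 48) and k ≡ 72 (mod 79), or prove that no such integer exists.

k = 704

Since 48 and 79 share no common factor, CRT says the pair of congruences has a solution (unique mod 3792).
Write k = 32 + 48t and require 32 + 48t ≡ 72 (mod 79), i.e. 48t ≡ 40 (mod 79).
Invert 48 mod 79 by the Euclidean algorithm: 79 = 1·48 + 31, 48 = 1·31 + 17, 31 = 1·17 + 14, 17 = 1·14 + 3, 14 = 4·3 + 2, 3 = 1·2 + 1, 2 = 2·1 + 0; back-substituting, 1 = 3 − 1·2 = 3 − (14 − 4·3) = −14 + 5·3 = −14 + 5·(17 − 1·14) = 5·17 − 6·14 = 5·17 − 6·(31 − 1·17) = −6·31 + 11·17 = −6·31 + 11·(48 − 1·31) = 11·48 − 17·31 = 11·48 − 17·(79 − 1·48) = −17·79 + 28·48. Hence 48·28 ≡ 1, so 48⁻¹ ≡ 28 (mod 79).
Therefore t ≡ 28·40 = 1120 ≡ 14 (mod 79).
Taking t = 14 gives k = 32 + 48·14 = 704.
Indeed 704 ≡ 32 (mod 48) and 704 ≡ 72 (mod 79).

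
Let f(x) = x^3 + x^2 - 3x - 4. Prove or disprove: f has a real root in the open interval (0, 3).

f(0) = -4 and f(3) = 23, which have opposite signs.
Since f is a polynomial it is continuous on [0, 3].
By the Intermediate Value Theorem, f takes the value 0 somewhere in the open interval.

Such a root exists.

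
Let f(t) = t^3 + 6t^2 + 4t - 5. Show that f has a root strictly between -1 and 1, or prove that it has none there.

Yes, f has a root in the interval.

f(-1) = -4 and f(1) = 6, which have opposite signs.
f is continuous everywhere (it is a polynomial), in particular on [-1, 1].
By the Intermediate Value Theorem, f takes the value 0 somewhere in the open interval.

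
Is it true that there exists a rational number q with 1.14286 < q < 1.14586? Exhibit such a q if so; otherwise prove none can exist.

Scale by 48: the interval becomes (54.85728, 55.00128), which contains the integer 55.
Hence 55/48 is a rational number with 1.14286 < 55/48 < 1.14586.

q = 55/48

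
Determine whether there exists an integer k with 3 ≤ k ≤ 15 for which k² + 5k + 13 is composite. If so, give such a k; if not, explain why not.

At k = 12: 12² + 5·12 + 13 = 217 = 7·31, which is composite.

k = 12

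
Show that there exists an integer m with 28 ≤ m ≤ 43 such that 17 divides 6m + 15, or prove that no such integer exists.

For m = 28, 29, …, 39 the values 183, 189, 195, 201, 207, 213, 219, 225, 231, 237, 243, 249 are not multiples of 17. m = 40 works, since 6·40 + 15 = 255 = 15·17.

m = 40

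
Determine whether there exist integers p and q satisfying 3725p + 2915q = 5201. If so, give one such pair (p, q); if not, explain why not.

No such integers exist.

gcd(3725, 2915) = 5, so every integer of the form 3725p + 2915q is a multiple of 5.
However 5201 leaves remainder 1 on division by 5.
Hence no integers p, q satisfy the equation.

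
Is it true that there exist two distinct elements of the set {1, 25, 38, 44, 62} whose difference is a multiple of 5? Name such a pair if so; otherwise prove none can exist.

Reduce each element modulo 5: 1↦1, 25↦0, 38↦3, 44↦4, 62↦2.
All 5 residues are distinct, so no two elements differ by a multiple of 5.

There is no such pair.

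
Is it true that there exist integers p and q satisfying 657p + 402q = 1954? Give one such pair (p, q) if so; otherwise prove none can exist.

Any value of 657p + 402q is a multiple of gcd(657, 402) = 3.
However 1954 leaves remainder 1 on division by 3.
Therefore 657p + 402q = 1954 has no solution in integers.

No such integers exist.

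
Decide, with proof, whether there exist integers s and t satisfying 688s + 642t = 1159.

Both 688 and 642 are divisible by gcd(688, 642) = 2, hence so is any combination 688s + 642t.
However 1159 leaves remainder 1 on division by 2.
Therefore 688s + 642t = 1159 has no solution in integers.

No, no such integers exist.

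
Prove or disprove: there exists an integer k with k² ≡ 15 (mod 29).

29 is prime, so by Euler's criterion 15 is a square mod 29 iff 15^((29−1)/2) = 15^14 ≡ 1 (mod 29).
Squaring successively (mod 29): 15^2 = 225 ≡ 22; 15^4 ≡ 22² = 484 ≡ 20; 15^8 ≡ 20² = 400 ≡ 23.
Since 14 = 8 + 4 + 2, 15^14 ≡ 23 · 20 · 22; multiplying out mod 29: 23·20 = 460 ≡ 25, then 25·22 = 550 ≡ 28. Thus 15^14 ≡ 28 ≡ −1 (mod 29).
By Euler's criterion 15 is a quadratic non-residue mod 29: no k satisfies k² ≡ 15 (mod 29).

No, no such integer exists.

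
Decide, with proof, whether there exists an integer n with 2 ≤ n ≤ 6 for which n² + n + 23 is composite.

n = 6

At n = 6: 6² + 6 + 23 = 65 = 5·13, which is composite.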